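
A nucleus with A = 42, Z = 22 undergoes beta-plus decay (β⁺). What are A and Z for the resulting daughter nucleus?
Daughter: A = 42, Z = 21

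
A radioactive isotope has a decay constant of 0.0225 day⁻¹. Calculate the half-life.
t½ = ln(2)/λ = 30.81 days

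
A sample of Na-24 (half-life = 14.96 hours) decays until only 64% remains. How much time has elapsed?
t = t½ × log₂(N₀/N) = 9.632 hours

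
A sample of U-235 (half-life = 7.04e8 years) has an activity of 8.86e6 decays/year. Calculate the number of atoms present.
N = A/λ = 8.999e15 atoms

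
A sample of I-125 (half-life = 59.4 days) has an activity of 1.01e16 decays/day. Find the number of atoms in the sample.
N = A/λ = 8.655e17 atoms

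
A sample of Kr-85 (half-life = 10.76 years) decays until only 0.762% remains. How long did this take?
t = t½ × log₂(N₀/N) = 75.71 years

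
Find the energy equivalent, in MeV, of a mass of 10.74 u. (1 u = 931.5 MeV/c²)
E = mc² = 10000 MeV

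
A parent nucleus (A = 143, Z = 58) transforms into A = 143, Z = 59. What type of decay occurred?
ΔA = 0, ΔZ = +1 ⇒ beta-minus decay (β⁻)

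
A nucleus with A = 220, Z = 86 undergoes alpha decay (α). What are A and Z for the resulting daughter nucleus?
Daughter: A = 216, Z = 84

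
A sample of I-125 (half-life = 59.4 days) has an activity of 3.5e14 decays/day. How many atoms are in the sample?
N = A/λ = 2.999e16 atoms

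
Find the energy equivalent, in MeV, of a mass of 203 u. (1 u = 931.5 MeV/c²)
E = mc² = 1.891e5 MeV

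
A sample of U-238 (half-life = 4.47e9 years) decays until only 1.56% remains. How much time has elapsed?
t = t½ × log₂(N₀/N) = 2.683e10 years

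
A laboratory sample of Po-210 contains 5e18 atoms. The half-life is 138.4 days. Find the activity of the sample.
A = λN = 2.504e16 decays/day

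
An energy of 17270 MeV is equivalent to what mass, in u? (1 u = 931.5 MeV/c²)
m = E/c² = 18.54 u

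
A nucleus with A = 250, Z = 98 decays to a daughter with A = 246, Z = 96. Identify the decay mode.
ΔA = -4, ΔZ = -2 ⇒ alpha decay (α)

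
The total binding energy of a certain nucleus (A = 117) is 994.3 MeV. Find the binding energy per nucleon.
B.E./A = 994.3/117 = 8.498 MeV/nucleon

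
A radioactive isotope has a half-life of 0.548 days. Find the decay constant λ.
λ = ln(2)/t½ = 1.265 day⁻¹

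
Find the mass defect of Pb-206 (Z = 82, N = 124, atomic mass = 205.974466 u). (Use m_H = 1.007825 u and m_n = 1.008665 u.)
Δm = Z·m_H + N·m_n − M = 1.742 u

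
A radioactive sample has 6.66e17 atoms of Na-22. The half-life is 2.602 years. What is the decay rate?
A = λN = 1.774e17 decays/year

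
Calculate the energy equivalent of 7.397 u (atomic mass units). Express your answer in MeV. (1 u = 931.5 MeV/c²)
E = mc² = 6890 MeV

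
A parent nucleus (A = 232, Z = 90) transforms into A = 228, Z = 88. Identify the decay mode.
ΔA = -4, ΔZ = -2 ⇒ alpha decay (α)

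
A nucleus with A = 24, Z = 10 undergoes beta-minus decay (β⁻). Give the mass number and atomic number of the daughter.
Daughter: A = 24, Z = 11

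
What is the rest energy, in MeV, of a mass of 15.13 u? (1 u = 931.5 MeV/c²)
E = mc² = 14090 MeV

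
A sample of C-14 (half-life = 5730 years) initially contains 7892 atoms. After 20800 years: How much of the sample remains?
N = N₀(1/2)^(t/t½) = 637.4 atoms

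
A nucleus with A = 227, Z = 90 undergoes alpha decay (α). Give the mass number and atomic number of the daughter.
Daughter: A = 223, Z = 88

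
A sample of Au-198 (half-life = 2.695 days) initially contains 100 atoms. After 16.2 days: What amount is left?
N = N₀(1/2)^(t/t½) = 1.55 atoms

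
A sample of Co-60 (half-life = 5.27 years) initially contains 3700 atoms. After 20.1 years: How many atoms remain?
N = N₀(1/2)^(t/t½) = 263.1 atoms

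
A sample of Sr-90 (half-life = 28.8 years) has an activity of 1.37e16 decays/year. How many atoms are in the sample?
N = A/λ = 5.692e17 atoms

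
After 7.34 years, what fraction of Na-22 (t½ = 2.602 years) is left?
N/N₀ = (1/2)^(t/t½) = 0.1415 = 14.2%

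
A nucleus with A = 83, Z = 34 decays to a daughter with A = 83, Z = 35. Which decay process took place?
ΔA = 0, ΔZ = +1 ⇒ beta-minus decay (β⁻)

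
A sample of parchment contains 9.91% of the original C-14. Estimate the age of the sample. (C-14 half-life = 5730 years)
Age = t½ × log₂(1/ratio) = 19110 years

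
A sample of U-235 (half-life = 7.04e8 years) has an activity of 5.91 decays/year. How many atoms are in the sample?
N = A/λ = 6.003e9 atoms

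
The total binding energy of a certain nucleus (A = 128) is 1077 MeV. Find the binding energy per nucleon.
B.E./A = 1077/128 = 8.414 MeV/nucleon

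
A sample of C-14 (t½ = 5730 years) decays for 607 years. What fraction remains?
N/N₀ = (1/2)^(t/t½) = 0.9292 = 92.9%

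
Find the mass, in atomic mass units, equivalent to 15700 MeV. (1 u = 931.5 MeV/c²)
m = E/c² = 16.85 u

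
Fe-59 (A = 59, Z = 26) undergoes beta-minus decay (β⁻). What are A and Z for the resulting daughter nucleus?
Daughter: A = 59, Z = 27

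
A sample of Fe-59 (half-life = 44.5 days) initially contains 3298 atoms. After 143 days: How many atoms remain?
N = N₀(1/2)^(t/t½) = 355.5 atoms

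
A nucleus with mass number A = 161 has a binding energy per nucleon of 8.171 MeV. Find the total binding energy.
B.E. = 8.171 × 161 = 1316 MeV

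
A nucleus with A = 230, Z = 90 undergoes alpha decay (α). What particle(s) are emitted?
α particle = ⁴₂He (2 protons + 2 neutrons)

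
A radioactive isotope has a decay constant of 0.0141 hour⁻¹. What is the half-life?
t½ = ln(2)/λ = 49.16 hours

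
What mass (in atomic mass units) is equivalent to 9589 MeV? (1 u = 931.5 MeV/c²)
m = E/c² = 10.29 u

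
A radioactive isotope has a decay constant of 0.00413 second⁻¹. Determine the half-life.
t½ = ln(2)/λ = 167.8 seconds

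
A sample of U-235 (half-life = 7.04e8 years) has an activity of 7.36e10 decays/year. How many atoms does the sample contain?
N = A/λ = 7.475e19 atoms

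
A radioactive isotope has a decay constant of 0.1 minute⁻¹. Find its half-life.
t½ = ln(2)/λ = 6.931 minutes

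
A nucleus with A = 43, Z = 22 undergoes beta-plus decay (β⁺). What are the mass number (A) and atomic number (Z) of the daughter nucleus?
Daughter: A = 43, Z = 21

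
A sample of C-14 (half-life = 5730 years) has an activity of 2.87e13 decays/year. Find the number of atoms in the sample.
N = A/λ = 2.373e17 atoms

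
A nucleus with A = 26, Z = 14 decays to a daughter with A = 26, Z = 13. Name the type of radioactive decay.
ΔA = 0, ΔZ = -1 ⇒ beta-plus decay (β⁺) or electron capture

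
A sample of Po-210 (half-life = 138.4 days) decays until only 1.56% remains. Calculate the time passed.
t = t½ × log₂(N₀/N) = 830.7 days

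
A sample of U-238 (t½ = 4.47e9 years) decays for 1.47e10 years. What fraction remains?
N/N₀ = (1/2)^(t/t½) = 0.1023 = 10.2%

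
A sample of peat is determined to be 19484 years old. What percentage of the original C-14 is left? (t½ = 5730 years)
N/N₀ = (1/2)^(t/t½) = 0.09471 = 9.47%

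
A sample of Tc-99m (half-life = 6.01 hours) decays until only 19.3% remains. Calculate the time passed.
t = t½ × log₂(N₀/N) = 14.26 hours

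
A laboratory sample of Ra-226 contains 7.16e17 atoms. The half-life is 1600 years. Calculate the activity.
A = λN = 3.102e14 decays/year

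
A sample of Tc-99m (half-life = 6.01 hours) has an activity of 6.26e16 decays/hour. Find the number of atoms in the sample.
N = A/λ = 5.428e17 atoms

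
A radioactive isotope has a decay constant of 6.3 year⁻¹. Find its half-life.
t½ = ln(2)/λ = 0.11 years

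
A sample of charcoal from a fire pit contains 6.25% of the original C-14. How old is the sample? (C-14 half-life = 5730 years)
Age = t½ × log₂(1/ratio) = 22920 years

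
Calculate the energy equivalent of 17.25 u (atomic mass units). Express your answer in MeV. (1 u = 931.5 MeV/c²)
E = mc² = 16070 MeV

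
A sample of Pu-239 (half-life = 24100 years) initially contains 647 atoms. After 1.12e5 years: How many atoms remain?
N = N₀(1/2)^(t/t½) = 25.82 atoms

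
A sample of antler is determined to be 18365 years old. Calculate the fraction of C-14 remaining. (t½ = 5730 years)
N/N₀ = (1/2)^(t/t½) = 0.1084 = 10.8%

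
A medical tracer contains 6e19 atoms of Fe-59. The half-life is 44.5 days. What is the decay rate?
A = λN = 9.346e17 decays/day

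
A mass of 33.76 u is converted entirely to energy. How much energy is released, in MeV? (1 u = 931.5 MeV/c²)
E = mc² = 31450 MeV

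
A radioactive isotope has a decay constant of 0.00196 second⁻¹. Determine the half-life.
t½ = ln(2)/λ = 353.6 seconds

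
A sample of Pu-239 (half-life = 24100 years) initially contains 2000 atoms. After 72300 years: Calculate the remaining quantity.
N = N₀(1/2)^(t/t½) = 250 atoms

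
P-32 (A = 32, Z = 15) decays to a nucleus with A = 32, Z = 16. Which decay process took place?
ΔA = 0, ΔZ = +1 ⇒ beta-minus decay (β⁻)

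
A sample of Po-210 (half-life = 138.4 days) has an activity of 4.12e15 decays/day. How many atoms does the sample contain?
N = A/λ = 8.226e17 atoms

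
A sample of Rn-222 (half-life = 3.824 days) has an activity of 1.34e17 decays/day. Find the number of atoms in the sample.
N = A/λ = 7.393e17 atoms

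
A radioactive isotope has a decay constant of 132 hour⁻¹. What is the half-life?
t½ = ln(2)/λ = 0.005251 hours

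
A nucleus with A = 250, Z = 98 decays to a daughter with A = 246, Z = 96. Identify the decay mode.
ΔA = -4, ΔZ = -2 ⇒ alpha decay (α)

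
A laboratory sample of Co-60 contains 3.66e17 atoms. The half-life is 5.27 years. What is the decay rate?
A = λN = 4.814e16 decays/year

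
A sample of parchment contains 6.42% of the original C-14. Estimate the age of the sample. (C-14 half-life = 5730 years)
Age = t½ × log₂(1/ratio) = 22700 years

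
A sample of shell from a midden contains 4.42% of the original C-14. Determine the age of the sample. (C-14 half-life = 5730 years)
Age = t½ × log₂(1/ratio) = 25780 years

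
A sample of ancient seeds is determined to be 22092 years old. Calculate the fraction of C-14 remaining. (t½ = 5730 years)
N/N₀ = (1/2)^(t/t½) = 0.06908 = 6.91%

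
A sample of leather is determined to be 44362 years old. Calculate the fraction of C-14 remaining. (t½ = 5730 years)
N/N₀ = (1/2)^(t/t½) = 0.004671 = 0.467%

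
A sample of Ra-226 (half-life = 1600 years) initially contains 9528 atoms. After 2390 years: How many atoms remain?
N = N₀(1/2)^(t/t½) = 3383 atoms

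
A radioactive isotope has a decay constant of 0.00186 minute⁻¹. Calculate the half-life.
t½ = ln(2)/λ = 372.7 minutes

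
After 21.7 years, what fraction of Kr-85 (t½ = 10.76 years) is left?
N/N₀ = (1/2)^(t/t½) = 0.2471 = 24.7%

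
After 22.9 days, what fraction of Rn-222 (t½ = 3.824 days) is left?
N/N₀ = (1/2)^(t/t½) = 0.01575 = 1.58%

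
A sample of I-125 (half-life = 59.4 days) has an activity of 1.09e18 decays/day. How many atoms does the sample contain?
N = A/λ = 9.341e19 atoms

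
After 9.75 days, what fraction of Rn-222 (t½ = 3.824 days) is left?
N/N₀ = (1/2)^(t/t½) = 0.1708 = 17.1%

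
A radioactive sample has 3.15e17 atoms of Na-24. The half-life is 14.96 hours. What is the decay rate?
A = λN = 1.46e16 decays/hour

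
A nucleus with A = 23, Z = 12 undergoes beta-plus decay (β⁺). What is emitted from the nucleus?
β⁺: positron (e⁺) + neutrino (νₑ)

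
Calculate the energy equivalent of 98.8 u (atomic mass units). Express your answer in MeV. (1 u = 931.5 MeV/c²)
E = mc² = 92030 MeV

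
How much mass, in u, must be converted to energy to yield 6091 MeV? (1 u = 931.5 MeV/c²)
m = E/c² = 6.539 u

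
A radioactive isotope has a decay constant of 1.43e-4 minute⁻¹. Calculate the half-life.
t½ = ln(2)/λ = 4847 minutes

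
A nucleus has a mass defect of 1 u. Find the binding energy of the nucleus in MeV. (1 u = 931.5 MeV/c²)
B.E. = Δm × 931.5 = 931.5 MeV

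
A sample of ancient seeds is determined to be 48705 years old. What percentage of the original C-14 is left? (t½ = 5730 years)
N/N₀ = (1/2)^(t/t½) = 0.002762 = 0.276%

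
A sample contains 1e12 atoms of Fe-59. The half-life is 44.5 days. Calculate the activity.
A = λN = 1.558e10 decays/day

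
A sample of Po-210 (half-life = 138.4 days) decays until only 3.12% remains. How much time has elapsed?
t = t½ × log₂(N₀/N) = 692.3 days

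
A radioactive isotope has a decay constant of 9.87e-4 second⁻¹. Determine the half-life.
t½ = ln(2)/λ = 702.3 seconds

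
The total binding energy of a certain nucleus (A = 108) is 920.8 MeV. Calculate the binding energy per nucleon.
B.E./A = 920.8/108 = 8.526 MeV/nucleon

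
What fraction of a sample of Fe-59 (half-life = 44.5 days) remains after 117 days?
N/N₀ = (1/2)^(t/t½) = 0.1616 = 16.2%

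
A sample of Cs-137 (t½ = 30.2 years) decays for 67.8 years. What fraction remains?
N/N₀ = (1/2)^(t/t½) = 0.2109 = 21.1%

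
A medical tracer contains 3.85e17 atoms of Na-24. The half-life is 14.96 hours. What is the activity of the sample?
A = λN = 1.784e16 decays/hour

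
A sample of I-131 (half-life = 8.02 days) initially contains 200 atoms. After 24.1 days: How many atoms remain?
N = N₀(1/2)^(t/t½) = 24.91 atoms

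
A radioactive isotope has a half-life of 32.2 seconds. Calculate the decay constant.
λ = ln(2)/t½ = 0.02153 second⁻¹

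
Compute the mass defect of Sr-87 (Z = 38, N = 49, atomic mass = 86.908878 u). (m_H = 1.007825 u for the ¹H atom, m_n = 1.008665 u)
Δm = Z·m_H + N·m_n − M = 0.8131 u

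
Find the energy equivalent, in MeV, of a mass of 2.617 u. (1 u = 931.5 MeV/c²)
E = mc² = 2438 MeV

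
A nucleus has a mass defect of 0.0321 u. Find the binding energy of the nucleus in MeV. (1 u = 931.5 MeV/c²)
B.E. = Δm × 931.5 = 29.9 MeV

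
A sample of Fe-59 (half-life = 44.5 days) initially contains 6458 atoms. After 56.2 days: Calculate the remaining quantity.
N = N₀(1/2)^(t/t½) = 2691 atoms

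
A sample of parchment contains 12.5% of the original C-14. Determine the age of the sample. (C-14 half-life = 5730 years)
Age = t½ × log₂(1/ratio) = 17190 years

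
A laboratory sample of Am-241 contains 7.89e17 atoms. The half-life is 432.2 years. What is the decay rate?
A = λN = 1.265e15 decays/year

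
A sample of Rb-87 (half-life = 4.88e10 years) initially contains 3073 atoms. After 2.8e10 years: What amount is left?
N = N₀(1/2)^(t/t½) = 2065 atoms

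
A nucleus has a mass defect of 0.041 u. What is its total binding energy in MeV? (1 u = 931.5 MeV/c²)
B.E. = Δm × 931.5 = 38.19 MeV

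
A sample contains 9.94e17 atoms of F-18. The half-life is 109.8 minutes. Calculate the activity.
A = λN = 6.275e15 decays/minute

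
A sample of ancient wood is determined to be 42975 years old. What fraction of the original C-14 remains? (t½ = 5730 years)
N/N₀ = (1/2)^(t/t½) = 0.005524 = 0.552%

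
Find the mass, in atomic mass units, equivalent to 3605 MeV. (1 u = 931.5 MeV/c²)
m = E/c² = 3.87 u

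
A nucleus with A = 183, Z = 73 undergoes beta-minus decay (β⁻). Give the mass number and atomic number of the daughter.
Daughter: A = 183, Z = 74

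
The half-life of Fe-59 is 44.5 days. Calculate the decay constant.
λ = ln(2)/t½ = 0.01558 day⁻¹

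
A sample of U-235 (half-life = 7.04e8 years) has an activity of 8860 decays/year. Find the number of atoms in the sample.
N = A/λ = 8.999e12 atoms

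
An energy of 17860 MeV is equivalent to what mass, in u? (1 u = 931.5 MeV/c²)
m = E/c² = 19.17 u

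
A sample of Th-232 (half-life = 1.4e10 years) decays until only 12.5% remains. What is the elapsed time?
t = t½ × log₂(N₀/N) = 4.2e10 years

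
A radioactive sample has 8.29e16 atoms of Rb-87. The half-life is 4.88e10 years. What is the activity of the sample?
A = λN = 1.177e6 decays/year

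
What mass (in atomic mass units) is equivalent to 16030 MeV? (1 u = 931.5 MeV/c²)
m = E/c² = 17.21 u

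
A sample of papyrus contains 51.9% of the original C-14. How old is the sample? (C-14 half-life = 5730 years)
Age = t½ × log₂(1/ratio) = 5422 years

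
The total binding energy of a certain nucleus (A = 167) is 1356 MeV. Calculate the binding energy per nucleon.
B.E./A = 1356/167 = 8.12 MeV/nucleon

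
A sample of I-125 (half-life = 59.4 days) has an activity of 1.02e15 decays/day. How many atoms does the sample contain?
N = A/λ = 8.741e16 atoms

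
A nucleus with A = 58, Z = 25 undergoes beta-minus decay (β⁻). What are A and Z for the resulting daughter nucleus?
Daughter: A = 58, Z = 26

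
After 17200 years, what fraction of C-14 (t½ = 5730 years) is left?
N/N₀ = (1/2)^(t/t½) = 0.1248 = 12.5%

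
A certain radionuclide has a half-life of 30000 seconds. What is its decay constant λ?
λ = ln(2)/t½ = 2.31e-5 second⁻¹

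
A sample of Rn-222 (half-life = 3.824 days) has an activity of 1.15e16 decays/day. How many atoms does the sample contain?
N = A/λ = 6.344e16 atoms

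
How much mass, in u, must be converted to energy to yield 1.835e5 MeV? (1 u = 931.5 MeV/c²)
m = E/c² = 197 u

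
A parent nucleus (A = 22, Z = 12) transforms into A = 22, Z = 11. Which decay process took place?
ΔA = 0, ΔZ = -1 ⇒ beta-plus decay (β⁺) or electron capture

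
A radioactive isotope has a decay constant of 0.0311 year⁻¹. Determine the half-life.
t½ = ln(2)/λ = 22.29 years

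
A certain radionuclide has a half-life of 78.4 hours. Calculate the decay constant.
λ = ln(2)/t½ = 0.008841 hour⁻¹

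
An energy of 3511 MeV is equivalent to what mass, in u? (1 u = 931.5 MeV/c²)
m = E/c² = 3.769 u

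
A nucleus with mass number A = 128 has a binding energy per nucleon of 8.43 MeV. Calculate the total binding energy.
B.E. = 8.43 × 128 = 1079 MeV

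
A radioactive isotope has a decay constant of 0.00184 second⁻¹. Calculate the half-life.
t½ = ln(2)/λ = 376.7 seconds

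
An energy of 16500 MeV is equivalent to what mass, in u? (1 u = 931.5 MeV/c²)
m = E/c² = 17.71 u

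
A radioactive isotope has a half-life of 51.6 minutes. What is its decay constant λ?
λ = ln(2)/t½ = 0.01343 minute⁻¹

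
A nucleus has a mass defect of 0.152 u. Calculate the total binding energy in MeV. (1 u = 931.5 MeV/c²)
B.E. = Δm × 931.5 = 141.6 MeV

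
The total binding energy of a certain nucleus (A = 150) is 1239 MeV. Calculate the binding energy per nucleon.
B.E./A = 1239/150 = 8.26 MeV/nucleon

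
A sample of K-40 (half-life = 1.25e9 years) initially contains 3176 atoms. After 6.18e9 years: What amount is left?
N = N₀(1/2)^(t/t½) = 103.2 atoms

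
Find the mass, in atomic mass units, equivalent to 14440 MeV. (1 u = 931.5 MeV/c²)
m = E/c² = 15.5 u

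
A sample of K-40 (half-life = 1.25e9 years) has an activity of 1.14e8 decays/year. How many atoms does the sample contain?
N = A/λ = 2.056e17 atoms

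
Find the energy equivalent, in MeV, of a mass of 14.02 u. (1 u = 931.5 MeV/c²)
E = mc² = 13060 MeV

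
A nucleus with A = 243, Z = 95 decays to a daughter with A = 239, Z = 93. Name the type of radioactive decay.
ΔA = -4, ΔZ = -2 ⇒ alpha decay (α)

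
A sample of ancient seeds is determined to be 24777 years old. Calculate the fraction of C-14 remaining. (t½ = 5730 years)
N/N₀ = (1/2)^(t/t½) = 0.04993 = 4.99%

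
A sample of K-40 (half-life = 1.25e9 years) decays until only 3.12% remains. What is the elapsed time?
t = t½ × log₂(N₀/N) = 6.253e9 years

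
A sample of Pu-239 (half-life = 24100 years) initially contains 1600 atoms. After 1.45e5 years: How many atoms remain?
N = N₀(1/2)^(t/t½) = 24.71 atoms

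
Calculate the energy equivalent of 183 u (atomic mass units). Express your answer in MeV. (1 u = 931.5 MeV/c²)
E = mc² = 1.705e5 MeV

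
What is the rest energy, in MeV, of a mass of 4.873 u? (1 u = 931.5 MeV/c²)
E = mc² = 4539 MeV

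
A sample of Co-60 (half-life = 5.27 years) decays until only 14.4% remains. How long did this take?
t = t½ × log₂(N₀/N) = 14.73 years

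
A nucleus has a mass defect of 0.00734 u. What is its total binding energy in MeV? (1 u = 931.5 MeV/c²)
B.E. = Δm × 931.5 = 6.837 MeV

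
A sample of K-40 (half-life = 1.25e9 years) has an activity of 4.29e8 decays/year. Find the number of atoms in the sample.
N = A/λ = 7.736e17 atoms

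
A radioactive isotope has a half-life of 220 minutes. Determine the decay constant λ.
λ = ln(2)/t½ = 0.003151 minute⁻¹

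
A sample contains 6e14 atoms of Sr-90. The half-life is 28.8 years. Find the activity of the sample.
A = λN = 1.444e13 decays/year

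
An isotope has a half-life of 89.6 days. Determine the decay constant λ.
λ = ln(2)/t½ = 0.007736 day⁻¹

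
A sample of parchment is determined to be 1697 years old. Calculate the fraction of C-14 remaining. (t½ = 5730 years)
N/N₀ = (1/2)^(t/t½) = 0.8144 = 81.4%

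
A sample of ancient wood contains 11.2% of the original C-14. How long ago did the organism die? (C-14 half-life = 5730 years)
Age = t½ × log₂(1/ratio) = 18100 years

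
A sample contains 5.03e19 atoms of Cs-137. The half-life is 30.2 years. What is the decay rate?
A = λN = 1.154e18 decays/year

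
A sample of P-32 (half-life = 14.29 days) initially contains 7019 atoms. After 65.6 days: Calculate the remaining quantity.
N = N₀(1/2)^(t/t½) = 291.3 atoms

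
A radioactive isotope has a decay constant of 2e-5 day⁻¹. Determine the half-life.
t½ = ln(2)/λ = 34660 days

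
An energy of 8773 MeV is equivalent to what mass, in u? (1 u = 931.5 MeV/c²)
m = E/c² = 9.418 u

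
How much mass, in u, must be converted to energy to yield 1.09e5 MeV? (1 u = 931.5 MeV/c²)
m = E/c² = 117 u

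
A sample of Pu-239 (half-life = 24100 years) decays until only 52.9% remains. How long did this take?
t = t½ × log₂(N₀/N) = 22140 years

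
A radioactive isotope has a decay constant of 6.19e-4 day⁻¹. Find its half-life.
t½ = ln(2)/λ = 1120 days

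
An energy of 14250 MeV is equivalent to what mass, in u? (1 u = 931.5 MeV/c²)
m = E/c² = 15.3 u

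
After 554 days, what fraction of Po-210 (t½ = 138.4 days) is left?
N/N₀ = (1/2)^(t/t½) = 0.06237 = 6.24%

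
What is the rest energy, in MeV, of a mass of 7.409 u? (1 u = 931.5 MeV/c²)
E = mc² = 6901 MeV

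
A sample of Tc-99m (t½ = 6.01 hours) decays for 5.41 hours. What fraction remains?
N/N₀ = (1/2)^(t/t½) = 0.5358 = 53.6%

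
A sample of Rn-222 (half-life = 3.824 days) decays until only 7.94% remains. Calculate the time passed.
t = t½ × log₂(N₀/N) = 13.98 days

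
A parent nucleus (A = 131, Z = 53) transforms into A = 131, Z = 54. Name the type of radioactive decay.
ΔA = 0, ΔZ = +1 ⇒ beta-minus decay (β⁻)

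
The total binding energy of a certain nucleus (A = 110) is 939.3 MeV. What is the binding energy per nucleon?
B.E./A = 939.3/110 = 8.539 MeV/nucleon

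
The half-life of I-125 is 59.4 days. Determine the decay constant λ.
λ = ln(2)/t½ = 0.01167 day⁻¹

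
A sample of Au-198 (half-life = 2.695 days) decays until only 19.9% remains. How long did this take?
t = t½ × log₂(N₀/N) = 6.277 days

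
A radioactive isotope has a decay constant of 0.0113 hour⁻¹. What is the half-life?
t½ = ln(2)/λ = 61.34 hours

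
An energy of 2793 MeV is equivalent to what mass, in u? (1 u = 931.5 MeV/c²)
m = E/c² = 2.998 u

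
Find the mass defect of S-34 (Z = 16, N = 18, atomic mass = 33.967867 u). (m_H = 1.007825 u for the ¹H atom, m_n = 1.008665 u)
Δm = Z·m_H + N·m_n − M = 0.3133 u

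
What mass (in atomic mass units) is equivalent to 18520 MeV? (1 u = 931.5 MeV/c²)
m = E/c² = 19.88 u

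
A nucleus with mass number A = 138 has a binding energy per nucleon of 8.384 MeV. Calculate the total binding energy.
B.E. = 8.384 × 138 = 1157 MeV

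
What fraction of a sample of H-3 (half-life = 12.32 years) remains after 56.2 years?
N/N₀ = (1/2)^(t/t½) = 0.04234 = 4.23%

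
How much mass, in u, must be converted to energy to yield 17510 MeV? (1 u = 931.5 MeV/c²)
m = E/c² = 18.8 u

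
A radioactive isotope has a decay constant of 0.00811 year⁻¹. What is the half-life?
t½ = ln(2)/λ = 85.47 years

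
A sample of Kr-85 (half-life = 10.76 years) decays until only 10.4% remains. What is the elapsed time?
t = t½ × log₂(N₀/N) = 35.14 years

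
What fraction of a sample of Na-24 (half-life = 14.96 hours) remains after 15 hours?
N/N₀ = (1/2)^(t/t½) = 0.4991 = 49.9%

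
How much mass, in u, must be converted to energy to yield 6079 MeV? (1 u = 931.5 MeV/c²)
m = E/c² = 6.526 u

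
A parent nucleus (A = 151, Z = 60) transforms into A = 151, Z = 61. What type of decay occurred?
ΔA = 0, ΔZ = +1 ⇒ beta-minus decay (β⁻)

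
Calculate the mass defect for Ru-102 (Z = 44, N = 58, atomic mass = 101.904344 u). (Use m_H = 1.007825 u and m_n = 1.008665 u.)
Δm = Z·m_H + N·m_n − M = 0.9425 u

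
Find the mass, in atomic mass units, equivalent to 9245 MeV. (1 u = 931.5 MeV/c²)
m = E/c² = 9.925 u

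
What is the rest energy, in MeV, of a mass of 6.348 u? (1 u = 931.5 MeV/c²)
E = mc² = 5913 MeV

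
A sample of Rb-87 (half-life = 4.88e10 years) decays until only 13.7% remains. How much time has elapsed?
t = t½ × log₂(N₀/N) = 1.399e11 years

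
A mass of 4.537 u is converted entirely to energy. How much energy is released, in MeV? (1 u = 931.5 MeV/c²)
E = mc² = 4226 MeV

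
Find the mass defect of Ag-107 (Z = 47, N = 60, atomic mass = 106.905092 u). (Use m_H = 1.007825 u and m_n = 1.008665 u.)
Δm = Z·m_H + N·m_n − M = 0.9826 u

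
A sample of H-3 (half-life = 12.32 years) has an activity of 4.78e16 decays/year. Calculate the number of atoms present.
N = A/λ = 8.496e17 atoms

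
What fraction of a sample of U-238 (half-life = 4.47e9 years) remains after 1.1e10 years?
N/N₀ = (1/2)^(t/t½) = 0.1816 = 18.2%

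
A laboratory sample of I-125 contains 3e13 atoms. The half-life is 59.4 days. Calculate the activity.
A = λN = 3.501e11 decays/day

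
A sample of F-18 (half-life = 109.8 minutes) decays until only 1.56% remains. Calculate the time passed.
t = t½ × log₂(N₀/N) = 659.1 minutes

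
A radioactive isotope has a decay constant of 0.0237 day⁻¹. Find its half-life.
t½ = ln(2)/λ = 29.25 days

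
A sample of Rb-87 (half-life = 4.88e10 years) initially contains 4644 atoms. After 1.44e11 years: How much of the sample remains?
N = N₀(1/2)^(t/t½) = 600.6 atoms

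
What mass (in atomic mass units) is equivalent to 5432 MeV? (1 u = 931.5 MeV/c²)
m = E/c² = 5.831 u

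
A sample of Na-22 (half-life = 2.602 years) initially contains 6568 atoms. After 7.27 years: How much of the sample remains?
N = N₀(1/2)^(t/t½) = 947 atoms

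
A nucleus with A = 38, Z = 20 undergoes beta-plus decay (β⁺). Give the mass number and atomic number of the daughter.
Daughter: A = 38, Z = 19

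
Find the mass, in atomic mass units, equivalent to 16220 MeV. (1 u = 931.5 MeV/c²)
m = E/c² = 17.41 u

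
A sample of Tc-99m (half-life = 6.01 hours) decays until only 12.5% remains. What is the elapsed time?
t = t½ × log₂(N₀/N) = 18.03 hours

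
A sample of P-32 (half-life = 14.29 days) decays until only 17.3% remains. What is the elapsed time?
t = t½ × log₂(N₀/N) = 36.17 days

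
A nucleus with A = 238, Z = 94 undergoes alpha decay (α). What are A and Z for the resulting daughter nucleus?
Daughter: A = 234, Z = 92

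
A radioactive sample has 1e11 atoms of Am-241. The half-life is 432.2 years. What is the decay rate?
A = λN = 1.604e8 decays/year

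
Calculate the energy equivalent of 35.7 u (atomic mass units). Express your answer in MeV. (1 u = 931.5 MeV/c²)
E = mc² = 33250 MeV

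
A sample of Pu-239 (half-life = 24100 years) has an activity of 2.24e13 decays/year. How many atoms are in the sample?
N = A/λ = 7.788e17 atoms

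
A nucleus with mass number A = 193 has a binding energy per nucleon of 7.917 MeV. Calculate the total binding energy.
B.E. = 7.917 × 193 = 1528 MeV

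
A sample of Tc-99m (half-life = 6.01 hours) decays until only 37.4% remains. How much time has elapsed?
t = t½ × log₂(N₀/N) = 8.528 hours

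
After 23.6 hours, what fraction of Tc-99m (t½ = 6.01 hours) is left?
N/N₀ = (1/2)^(t/t½) = 0.06575 = 6.58%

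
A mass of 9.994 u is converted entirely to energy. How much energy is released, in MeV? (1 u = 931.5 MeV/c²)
E = mc² = 9309 MeV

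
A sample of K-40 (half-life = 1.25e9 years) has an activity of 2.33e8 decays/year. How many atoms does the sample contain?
N = A/λ = 4.202e17 atoms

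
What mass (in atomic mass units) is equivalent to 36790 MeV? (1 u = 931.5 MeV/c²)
m = E/c² = 39.5 u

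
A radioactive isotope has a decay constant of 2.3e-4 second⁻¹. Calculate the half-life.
t½ = ln(2)/λ = 3014 seconds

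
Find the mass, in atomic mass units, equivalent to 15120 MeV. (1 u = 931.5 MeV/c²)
m = E/c² = 16.23 u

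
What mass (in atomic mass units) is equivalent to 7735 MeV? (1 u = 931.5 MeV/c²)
m = E/c² = 8.304 u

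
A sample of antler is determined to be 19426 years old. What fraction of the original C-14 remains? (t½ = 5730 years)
N/N₀ = (1/2)^(t/t½) = 0.09538 = 9.54%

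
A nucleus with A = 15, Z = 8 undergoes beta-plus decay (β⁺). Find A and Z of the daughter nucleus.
Daughter: A = 15, Z = 7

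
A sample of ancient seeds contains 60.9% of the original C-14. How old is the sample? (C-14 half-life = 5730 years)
Age = t½ × log₂(1/ratio) = 4100 years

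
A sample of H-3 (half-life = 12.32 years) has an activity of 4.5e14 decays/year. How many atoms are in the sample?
N = A/λ = 7.998e15 atoms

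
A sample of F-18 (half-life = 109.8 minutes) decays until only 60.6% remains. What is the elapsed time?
t = t½ × log₂(N₀/N) = 79.34 minutes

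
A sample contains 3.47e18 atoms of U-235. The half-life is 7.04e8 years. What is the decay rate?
A = λN = 3.417e9 decays/year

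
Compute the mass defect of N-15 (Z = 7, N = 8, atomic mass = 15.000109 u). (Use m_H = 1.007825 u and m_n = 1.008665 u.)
Δm = Z·m_H + N·m_n − M = 0.124 u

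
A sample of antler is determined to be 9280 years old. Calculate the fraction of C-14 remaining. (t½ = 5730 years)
N/N₀ = (1/2)^(t/t½) = 0.3254 = 32.5%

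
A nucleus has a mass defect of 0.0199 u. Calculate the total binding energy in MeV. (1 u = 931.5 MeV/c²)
B.E. = Δm × 931.5 = 18.54 MeV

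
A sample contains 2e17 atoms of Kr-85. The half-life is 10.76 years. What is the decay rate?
A = λN = 1.288e16 decays/year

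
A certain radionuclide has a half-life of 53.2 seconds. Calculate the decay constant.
λ = ln(2)/t½ = 0.01303 second⁻¹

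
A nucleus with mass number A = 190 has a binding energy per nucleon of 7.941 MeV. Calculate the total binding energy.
B.E. = 7.941 × 190 = 1509 MeV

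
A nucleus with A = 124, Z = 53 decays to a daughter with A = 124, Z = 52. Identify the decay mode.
ΔA = 0, ΔZ = -1 ⇒ beta-plus decay (β⁺) or electron capture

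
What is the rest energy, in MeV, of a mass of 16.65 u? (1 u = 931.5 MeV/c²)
E = mc² = 15510 MeV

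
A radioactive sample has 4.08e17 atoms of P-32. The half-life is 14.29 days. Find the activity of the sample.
A = λN = 1.979e16 decays/day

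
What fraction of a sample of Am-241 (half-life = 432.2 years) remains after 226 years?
N/N₀ = (1/2)^(t/t½) = 0.696 = 69.6%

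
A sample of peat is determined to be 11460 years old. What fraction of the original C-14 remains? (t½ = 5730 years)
N/N₀ = (1/2)^(t/t½) = 0.25 = 25%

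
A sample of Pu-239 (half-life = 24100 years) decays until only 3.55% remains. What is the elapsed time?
t = t½ × log₂(N₀/N) = 1.161e5 years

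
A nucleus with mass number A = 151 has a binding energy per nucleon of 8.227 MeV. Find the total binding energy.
B.E. = 8.227 × 151 = 1242 MeV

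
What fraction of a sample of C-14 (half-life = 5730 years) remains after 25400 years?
N/N₀ = (1/2)^(t/t½) = 0.0463 = 4.63%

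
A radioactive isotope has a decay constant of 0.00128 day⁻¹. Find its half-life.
t½ = ln(2)/λ = 541.5 days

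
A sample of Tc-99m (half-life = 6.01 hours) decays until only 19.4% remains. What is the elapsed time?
t = t½ × log₂(N₀/N) = 14.22 hours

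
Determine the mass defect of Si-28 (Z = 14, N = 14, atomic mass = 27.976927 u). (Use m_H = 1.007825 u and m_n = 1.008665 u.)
Δm = Z·m_H + N·m_n − M = 0.2539 u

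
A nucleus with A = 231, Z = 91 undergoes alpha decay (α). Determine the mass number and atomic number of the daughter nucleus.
Daughter: A = 227, Z = 89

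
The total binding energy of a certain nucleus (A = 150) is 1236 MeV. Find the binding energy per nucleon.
B.E./A = 1236/150 = 8.24 MeV/nucleon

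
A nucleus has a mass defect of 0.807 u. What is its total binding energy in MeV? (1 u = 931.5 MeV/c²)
B.E. = Δm × 931.5 = 751.7 MeV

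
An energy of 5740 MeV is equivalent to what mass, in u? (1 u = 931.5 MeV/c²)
m = E/c² = 6.162 u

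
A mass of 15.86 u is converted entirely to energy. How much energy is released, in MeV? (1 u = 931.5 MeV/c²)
E = mc² = 14770 MeV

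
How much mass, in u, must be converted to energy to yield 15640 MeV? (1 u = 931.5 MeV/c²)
m = E/c² = 16.79 u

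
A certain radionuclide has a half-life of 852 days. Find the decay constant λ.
λ = ln(2)/t½ = 8.136e-4 day⁻¹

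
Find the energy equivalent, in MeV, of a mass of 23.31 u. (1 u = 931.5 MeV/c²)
E = mc² = 21710 MeV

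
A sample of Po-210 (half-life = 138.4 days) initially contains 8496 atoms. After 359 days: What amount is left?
N = N₀(1/2)^(t/t½) = 1407 atoms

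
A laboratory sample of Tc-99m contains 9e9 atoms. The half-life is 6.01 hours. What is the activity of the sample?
A = λN = 1.038e9 decays/hour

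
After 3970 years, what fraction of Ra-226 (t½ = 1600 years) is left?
N/N₀ = (1/2)^(t/t½) = 0.1791 = 17.9%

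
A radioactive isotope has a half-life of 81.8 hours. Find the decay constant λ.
λ = ln(2)/t½ = 0.008474 hour⁻¹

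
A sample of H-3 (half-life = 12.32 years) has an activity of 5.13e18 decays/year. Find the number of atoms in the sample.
N = A/λ = 9.118e19 atoms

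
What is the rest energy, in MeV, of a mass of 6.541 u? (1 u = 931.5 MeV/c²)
E = mc² = 6093 MeV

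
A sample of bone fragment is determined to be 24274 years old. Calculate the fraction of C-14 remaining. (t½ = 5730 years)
N/N₀ = (1/2)^(t/t½) = 0.05306 = 5.31%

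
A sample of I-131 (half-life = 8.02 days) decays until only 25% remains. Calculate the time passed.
t = t½ × log₂(N₀/N) = 16.04 days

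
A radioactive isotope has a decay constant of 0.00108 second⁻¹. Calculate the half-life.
t½ = ln(2)/λ = 641.8 seconds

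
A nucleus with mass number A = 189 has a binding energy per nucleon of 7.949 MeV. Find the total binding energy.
B.E. = 7.949 × 189 = 1502 MeV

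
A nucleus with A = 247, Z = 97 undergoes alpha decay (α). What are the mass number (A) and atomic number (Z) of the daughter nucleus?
Daughter: A = 243, Z = 95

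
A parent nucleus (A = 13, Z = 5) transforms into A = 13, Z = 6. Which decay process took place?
ΔA = 0, ΔZ = +1 ⇒ beta-minus decay (β⁻)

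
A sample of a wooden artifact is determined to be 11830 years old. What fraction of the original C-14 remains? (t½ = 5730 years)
N/N₀ = (1/2)^(t/t½) = 0.2391 = 23.9%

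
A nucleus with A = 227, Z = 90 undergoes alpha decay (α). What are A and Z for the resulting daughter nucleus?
Daughter: A = 223, Z = 88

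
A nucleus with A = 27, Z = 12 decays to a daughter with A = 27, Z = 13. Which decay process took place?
ΔA = 0, ΔZ = +1 ⇒ beta-minus decay (β⁻)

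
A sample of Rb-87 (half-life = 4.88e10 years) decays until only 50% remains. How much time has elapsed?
t = t½ × log₂(N₀/N) = 4.88e10 years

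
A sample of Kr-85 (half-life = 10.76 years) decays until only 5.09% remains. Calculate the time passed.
t = t½ × log₂(N₀/N) = 46.23 years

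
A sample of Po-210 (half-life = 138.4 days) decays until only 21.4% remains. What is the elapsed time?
t = t½ × log₂(N₀/N) = 307.8 days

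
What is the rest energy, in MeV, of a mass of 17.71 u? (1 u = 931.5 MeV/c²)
E = mc² = 16500 MeV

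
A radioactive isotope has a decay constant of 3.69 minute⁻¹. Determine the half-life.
t½ = ln(2)/λ = 0.1878 minutes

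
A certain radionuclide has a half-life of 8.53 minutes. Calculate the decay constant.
λ = ln(2)/t½ = 0.08126 minute⁻¹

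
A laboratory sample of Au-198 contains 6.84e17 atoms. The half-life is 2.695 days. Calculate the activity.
A = λN = 1.759e17 decays/day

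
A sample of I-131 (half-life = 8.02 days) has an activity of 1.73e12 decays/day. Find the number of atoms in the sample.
N = A/λ = 2.002e13 atoms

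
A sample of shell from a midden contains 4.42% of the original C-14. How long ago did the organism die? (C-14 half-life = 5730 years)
Age = t½ × log₂(1/ratio) = 25780 years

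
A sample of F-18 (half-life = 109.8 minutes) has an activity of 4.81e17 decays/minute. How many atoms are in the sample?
N = A/λ = 7.619e19 atoms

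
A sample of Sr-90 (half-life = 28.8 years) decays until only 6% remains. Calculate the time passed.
t = t½ × log₂(N₀/N) = 116.9 years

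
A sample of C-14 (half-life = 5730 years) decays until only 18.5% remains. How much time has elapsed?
t = t½ × log₂(N₀/N) = 13950 years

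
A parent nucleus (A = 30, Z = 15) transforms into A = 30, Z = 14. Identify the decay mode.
ΔA = 0, ΔZ = -1 ⇒ beta-plus decay (β⁺) or electron capture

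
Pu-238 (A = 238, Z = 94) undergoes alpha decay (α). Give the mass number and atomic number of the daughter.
Daughter: A = 234, Z = 92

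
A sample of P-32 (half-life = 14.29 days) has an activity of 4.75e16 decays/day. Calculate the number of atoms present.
N = A/λ = 9.793e17 atoms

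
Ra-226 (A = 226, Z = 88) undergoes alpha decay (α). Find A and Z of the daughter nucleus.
Daughter: A = 222, Z = 86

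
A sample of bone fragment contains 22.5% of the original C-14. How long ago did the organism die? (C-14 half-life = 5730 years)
Age = t½ × log₂(1/ratio) = 12330 years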